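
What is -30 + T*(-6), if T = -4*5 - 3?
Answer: 108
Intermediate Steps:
T = -23 (T = -20 - 3 = -23)
-30 + T*(-6) = -30 - 23*(-6) = -30 + 138 = 108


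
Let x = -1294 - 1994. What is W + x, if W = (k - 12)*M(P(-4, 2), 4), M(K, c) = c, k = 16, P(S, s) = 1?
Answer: -3272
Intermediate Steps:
x = -3288
W = 16 (W = (16 - 12)*4 = 4*4 = 16)
W + x = 16 - 3288 = -3272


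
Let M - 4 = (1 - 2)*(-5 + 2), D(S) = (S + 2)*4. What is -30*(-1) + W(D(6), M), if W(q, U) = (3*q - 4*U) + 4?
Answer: 102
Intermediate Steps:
D(S) = 8 + 4*S (D(S) = (2 + S)*4 = 8 + 4*S)
M = 7 (M = 4 + (1 - 2)*(-5 + 2) = 4 - 1*(-3) = 4 + 3 = 7)
W(q, U) = 4 - 4*U + 3*q (W(q, U) = (-4*U + 3*q) + 4 = 4 - 4*U + 3*q)
-30*(-1) + W(D(6), M) = -30*(-1) + (4 - 4*7 + 3*(8 + 4*6)) = 30 + (4 - 28 + 3*(8 + 24)) = 30 + (4 - 28 + 3*32) = 30 + (4 - 28 + 96) = 30 + 72 = 102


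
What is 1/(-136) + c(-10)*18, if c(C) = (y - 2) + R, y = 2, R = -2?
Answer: -4897/136 ≈ -36.007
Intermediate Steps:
c(C) = -2 (c(C) = (2 - 2) - 2 = 0 - 2 = -2)
1/(-136) + c(-10)*18 = 1/(-136) - 2*18 = -1/136 - 36 = -4897/136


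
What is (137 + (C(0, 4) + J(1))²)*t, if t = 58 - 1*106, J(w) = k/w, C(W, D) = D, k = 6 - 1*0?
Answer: -11376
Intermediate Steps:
k = 6 (k = 6 + 0 = 6)
J(w) = 6/w
t = -48 (t = 58 - 106 = -48)
(137 + (C(0, 4) + J(1))²)*t = (137 + (4 + 6/1)²)*(-48) = (137 + (4 + 6*1)²)*(-48) = (137 + (4 + 6)²)*(-48) = (137 + 10²)*(-48) = (137 + 100)*(-48) = 237*(-48) = -11376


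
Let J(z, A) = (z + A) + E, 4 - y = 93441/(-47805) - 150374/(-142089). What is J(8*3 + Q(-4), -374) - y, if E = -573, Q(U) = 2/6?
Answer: -2100177182293/2264188215 ≈ -927.56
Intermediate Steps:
Q(U) = ⅓ (Q(U) = 2*(⅙) = ⅓)
y = 11086189253/2264188215 (y = 4 - (93441/(-47805) - 150374/(-142089)) = 4 - (93441*(-1/47805) - 150374*(-1/142089)) = 4 - (-31147/15935 + 150374/142089) = 4 - 1*(-2029436393/2264188215) = 4 + 2029436393/2264188215 = 11086189253/2264188215 ≈ 4.8963)
J(z, A) = -573 + A + z (J(z, A) = (z + A) - 573 = (A + z) - 573 = -573 + A + z)
J(8*3 + Q(-4), -374) - y = (-573 - 374 + (8*3 + ⅓)) - 1*11086189253/2264188215 = (-573 - 374 + (24 + ⅓)) - 11086189253/2264188215 = (-573 - 374 + 73/3) - 11086189253/2264188215 = -2768/3 - 11086189253/2264188215 = -2100177182293/2264188215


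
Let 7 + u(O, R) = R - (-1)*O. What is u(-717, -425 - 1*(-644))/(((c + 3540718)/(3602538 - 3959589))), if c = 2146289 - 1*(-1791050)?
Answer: 180310755/7478057 ≈ 24.112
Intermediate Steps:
u(O, R) = -7 + O + R (u(O, R) = -7 + (R - (-1)*O) = -7 + (R + O) = -7 + (O + R) = -7 + O + R)
c = 3937339 (c = 2146289 + 1791050 = 3937339)
u(-717, -425 - 1*(-644))/(((c + 3540718)/(3602538 - 3959589))) = (-7 - 717 + (-425 - 1*(-644)))/(((3937339 + 3540718)/(3602538 - 3959589))) = (-7 - 717 + (-425 + 644))/((7478057/(-357051))) = (-7 - 717 + 219)/((7478057*(-1/357051))) = -505/(-7478057/357051) = -505*(-357051/7478057) = 180310755/7478057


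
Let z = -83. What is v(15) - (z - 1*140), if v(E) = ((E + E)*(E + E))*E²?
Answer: 202723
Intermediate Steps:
v(E) = 4*E⁴ (v(E) = ((2*E)*(2*E))*E² = (4*E²)*E² = 4*E⁴)
v(15) - (z - 1*140) = 4*15⁴ - (-83 - 1*140) = 4*50625 - (-83 - 140) = 202500 - 1*(-223) = 202500 + 223 = 202723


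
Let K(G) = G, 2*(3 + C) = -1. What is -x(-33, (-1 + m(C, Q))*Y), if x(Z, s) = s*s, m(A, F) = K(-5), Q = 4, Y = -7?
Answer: -1764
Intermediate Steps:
C = -7/2 (C = -3 + (1/2)*(-1) = -3 - 1/2 = -7/2 ≈ -3.5000)
m(A, F) = -5
x(Z, s) = s**2
-x(-33, (-1 + m(C, Q))*Y) = -((-1 - 5)*(-7))**2 = -(-6*(-7))**2 = -1*42**2 = -1*1764 = -1764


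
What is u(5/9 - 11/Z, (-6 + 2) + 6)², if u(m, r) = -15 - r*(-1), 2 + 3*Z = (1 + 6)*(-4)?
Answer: 169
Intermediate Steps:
Z = -10 (Z = -⅔ + ((1 + 6)*(-4))/3 = -⅔ + (7*(-4))/3 = -⅔ + (⅓)*(-28) = -⅔ - 28/3 = -10)
u(m, r) = -15 + r (u(m, r) = -15 - (-1)*r = -15 + r)
u(5/9 - 11/Z, (-6 + 2) + 6)² = (-15 + ((-6 + 2) + 6))² = (-15 + (-4 + 6))² = (-15 + 2)² = (-13)² = 169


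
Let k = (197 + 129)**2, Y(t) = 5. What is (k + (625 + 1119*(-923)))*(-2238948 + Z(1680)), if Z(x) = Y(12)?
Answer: 2073117925648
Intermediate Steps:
Z(x) = 5
k = 106276 (k = 326**2 = 106276)
(k + (625 + 1119*(-923)))*(-2238948 + Z(1680)) = (106276 + (625 + 1119*(-923)))*(-2238948 + 5) = (106276 + (625 - 1032837))*(-2238943) = (106276 - 1032212)*(-2238943) = -925936*(-2238943) = 2073117925648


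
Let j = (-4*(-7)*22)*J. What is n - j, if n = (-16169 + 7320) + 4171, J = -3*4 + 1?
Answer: 2098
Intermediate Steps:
J = -11 (J = -12 + 1 = -11)
j = -6776 (j = (-4*(-7)*22)*(-11) = (28*22)*(-11) = 616*(-11) = -6776)
n = -4678 (n = -8849 + 4171 = -4678)
n - j = -4678 - 1*(-6776) = -4678 + 6776 = 2098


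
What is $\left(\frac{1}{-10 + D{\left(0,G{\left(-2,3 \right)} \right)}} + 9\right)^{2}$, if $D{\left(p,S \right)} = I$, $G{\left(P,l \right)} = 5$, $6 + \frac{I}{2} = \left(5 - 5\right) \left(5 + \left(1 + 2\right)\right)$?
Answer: $\frac{38809}{484} \approx 80.184$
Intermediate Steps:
$I = -12$ ($I = -12 + 2 \left(5 - 5\right) \left(5 + \left(1 + 2\right)\right) = -12 + 2 \cdot 0 \left(5 + 3\right) = -12 + 2 \cdot 0 \cdot 8 = -12 + 2 \cdot 0 = -12 + 0 = -12$)
$D{\left(p,S \right)} = -12$
$\left(\frac{1}{-10 + D{\left(0,G{\left(-2,3 \right)} \right)}} + 9\right)^{2} = \left(\frac{1}{-10 - 12} + 9\right)^{2} = \left(\frac{1}{-22} + 9\right)^{2} = \left(- \frac{1}{22} + 9\right)^{2} = \left(\frac{197}{22}\right)^{2} = \frac{38809}{484}$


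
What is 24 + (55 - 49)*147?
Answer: 906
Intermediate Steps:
24 + (55 - 49)*147 = 24 + 6*147 = 24 + 882 = 906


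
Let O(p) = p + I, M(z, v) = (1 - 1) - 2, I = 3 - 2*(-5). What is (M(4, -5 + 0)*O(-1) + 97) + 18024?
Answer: 18097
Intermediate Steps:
I = 13 (I = 3 + 10 = 13)
M(z, v) = -2 (M(z, v) = 0 - 2 = -2)
O(p) = 13 + p (O(p) = p + 13 = 13 + p)
(M(4, -5 + 0)*O(-1) + 97) + 18024 = (-2*(13 - 1) + 97) + 18024 = (-2*12 + 97) + 18024 = (-24 + 97) + 18024 = 73 + 18024 = 18097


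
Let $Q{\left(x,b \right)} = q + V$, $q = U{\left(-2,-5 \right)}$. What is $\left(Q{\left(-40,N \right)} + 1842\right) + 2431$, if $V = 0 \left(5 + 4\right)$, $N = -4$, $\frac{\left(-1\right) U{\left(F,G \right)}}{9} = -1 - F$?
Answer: $4264$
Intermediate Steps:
$U{\left(F,G \right)} = 9 + 9 F$ ($U{\left(F,G \right)} = - 9 \left(-1 - F\right) = 9 + 9 F$)
$q = -9$ ($q = 9 + 9 \left(-2\right) = 9 - 18 = -9$)
$V = 0$ ($V = 0 \cdot 9 = 0$)
$Q{\left(x,b \right)} = -9$ ($Q{\left(x,b \right)} = -9 + 0 = -9$)
$\left(Q{\left(-40,N \right)} + 1842\right) + 2431 = \left(-9 + 1842\right) + 2431 = 1833 + 2431 = 4264$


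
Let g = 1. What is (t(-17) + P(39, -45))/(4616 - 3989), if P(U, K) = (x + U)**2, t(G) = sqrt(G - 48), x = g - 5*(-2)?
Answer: 2500/627 + I*sqrt(65)/627 ≈ 3.9872 + 0.012858*I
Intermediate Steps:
x = 11 (x = 1 - 5*(-2) = 1 + 10 = 11)
t(G) = sqrt(-48 + G)
P(U, K) = (11 + U)**2
(t(-17) + P(39, -45))/(4616 - 3989) = (sqrt(-48 - 17) + (11 + 39)**2)/(4616 - 3989) = (sqrt(-65) + 50**2)/627 = (I*sqrt(65) + 2500)*(1/627) = (2500 + I*sqrt(65))*(1/627) = 2500/627 + I*sqrt(65)/627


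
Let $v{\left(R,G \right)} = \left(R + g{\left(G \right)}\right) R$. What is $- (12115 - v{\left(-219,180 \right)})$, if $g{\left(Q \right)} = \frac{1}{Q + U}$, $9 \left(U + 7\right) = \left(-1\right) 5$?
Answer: $\frac{55631021}{1552} \approx 35845.0$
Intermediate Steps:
$U = - \frac{68}{9}$ ($U = -7 + \frac{\left(-1\right) 5}{9} = -7 + \frac{1}{9} \left(-5\right) = -7 - \frac{5}{9} = - \frac{68}{9} \approx -7.5556$)
$g{\left(Q \right)} = \frac{1}{- \frac{68}{9} + Q}$ ($g{\left(Q \right)} = \frac{1}{Q - \frac{68}{9}} = \frac{1}{- \frac{68}{9} + Q}$)
$v{\left(R,G \right)} = R \left(R + \frac{9}{-68 + 9 G}\right)$ ($v{\left(R,G \right)} = \left(R + \frac{9}{-68 + 9 G}\right) R = R \left(R + \frac{9}{-68 + 9 G}\right)$)
$- (12115 - v{\left(-219,180 \right)}) = - (12115 - - \frac{219 \left(9 - 219 \left(-68 + 9 \cdot 180\right)\right)}{-68 + 9 \cdot 180}) = - (12115 - - \frac{219 \left(9 - 219 \left(-68 + 1620\right)\right)}{-68 + 1620}) = - (12115 - - \frac{219 \left(9 - 339888\right)}{1552}) = - (12115 - \left(-219\right) \frac{1}{1552} \left(9 - 339888\right)) = - (12115 - \left(-219\right) \frac{1}{1552} \left(-339879\right)) = - (12115 - \frac{74433501}{1552}) = \left(-1\right) \left(- \frac{55631021}{1552}\right) = \frac{55631021}{1552}$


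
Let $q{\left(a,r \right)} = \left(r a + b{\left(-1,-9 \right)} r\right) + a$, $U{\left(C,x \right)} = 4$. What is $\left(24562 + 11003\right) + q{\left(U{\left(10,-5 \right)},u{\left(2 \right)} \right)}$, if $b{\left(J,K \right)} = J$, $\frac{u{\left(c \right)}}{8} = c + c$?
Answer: $35665$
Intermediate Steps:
$u{\left(c \right)} = 16 c$ ($u{\left(c \right)} = 8 \left(c + c\right) = 8 \cdot 2 c = 16 c$)
$q{\left(a,r \right)} = a - r + a r$ ($q{\left(a,r \right)} = \left(r a - r\right) + a = \left(a r - r\right) + a = \left(- r + a r\right) + a = a - r + a r$)
$\left(24562 + 11003\right) + q{\left(U{\left(10,-5 \right)},u{\left(2 \right)} \right)} = \left(24562 + 11003\right) + \left(4 - 16 \cdot 2 + 4 \cdot 16 \cdot 2\right) = 35565 + \left(4 - 32 + 4 \cdot 32\right) = 35565 + \left(4 - 32 + 128\right) = 35565 + 100 = 35665$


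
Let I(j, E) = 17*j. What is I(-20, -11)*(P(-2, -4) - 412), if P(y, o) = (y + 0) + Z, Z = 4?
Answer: 139400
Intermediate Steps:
P(y, o) = 4 + y (P(y, o) = (y + 0) + 4 = y + 4 = 4 + y)
I(-20, -11)*(P(-2, -4) - 412) = (17*(-20))*((4 - 2) - 412) = -340*(2 - 412) = -340*(-410) = 139400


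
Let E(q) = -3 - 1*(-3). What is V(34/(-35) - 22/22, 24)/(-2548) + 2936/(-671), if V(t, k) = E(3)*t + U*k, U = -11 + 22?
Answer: -1914518/427427 ≈ -4.4792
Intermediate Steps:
E(q) = 0 (E(q) = -3 + 3 = 0)
U = 11
V(t, k) = 11*k (V(t, k) = 0*t + 11*k = 0 + 11*k = 11*k)
V(34/(-35) - 22/22, 24)/(-2548) + 2936/(-671) = (11*24)/(-2548) + 2936/(-671) = 264*(-1/2548) + 2936*(-1/671) = -66/637 - 2936/671 = -1914518/427427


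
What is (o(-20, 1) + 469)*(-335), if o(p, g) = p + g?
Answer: -150750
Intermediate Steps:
o(p, g) = g + p
(o(-20, 1) + 469)*(-335) = ((1 - 20) + 469)*(-335) = (-19 + 469)*(-335) = 450*(-335) = -150750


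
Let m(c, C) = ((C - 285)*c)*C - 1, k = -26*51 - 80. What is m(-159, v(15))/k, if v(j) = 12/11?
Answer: -5958563/170126 ≈ -35.024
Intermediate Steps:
k = -1406 (k = -1326 - 80 = -1406)
v(j) = 12/11 (v(j) = 12*(1/11) = 12/11)
m(c, C) = -1 + C*c*(-285 + C) (m(c, C) = ((-285 + C)*c)*C - 1 = (c*(-285 + C))*C - 1 = C*c*(-285 + C) - 1 = -1 + C*c*(-285 + C))
m(-159, v(15))/k = (-1 - 159*(12/11)² - 285*12/11*(-159))/(-1406) = (-1 - 159*144/121 + 543780/11)*(-1/1406) = (-1 - 22896/121 + 543780/11)*(-1/1406) = (5958563/121)*(-1/1406) = -5958563/170126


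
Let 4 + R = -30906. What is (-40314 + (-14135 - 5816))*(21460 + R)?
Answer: 569504250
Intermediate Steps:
R = -30910 (R = -4 - 30906 = -30910)
(-40314 + (-14135 - 5816))*(21460 + R) = (-40314 + (-14135 - 5816))*(21460 - 30910) = (-40314 - 19951)*(-9450) = -60265*(-9450) = 569504250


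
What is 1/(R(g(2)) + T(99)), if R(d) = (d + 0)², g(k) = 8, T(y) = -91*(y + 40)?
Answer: -1/12585 ≈ -7.9460e-5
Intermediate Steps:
T(y) = -3640 - 91*y (T(y) = -91*(40 + y) = -3640 - 91*y)
R(d) = d²
1/(R(g(2)) + T(99)) = 1/(8² + (-3640 - 91*99)) = 1/(64 + (-3640 - 9009)) = 1/(64 - 12649) = 1/(-12585) = -1/12585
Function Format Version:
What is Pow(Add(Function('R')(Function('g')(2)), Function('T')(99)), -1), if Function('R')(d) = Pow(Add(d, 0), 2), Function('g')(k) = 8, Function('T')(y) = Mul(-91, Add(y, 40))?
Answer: Rational(-1, 12585) ≈ -7.9460e-5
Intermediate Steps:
Function('T')(y) = Add(-3640, Mul(-91, y)) (Function('T')(y) = Mul(-91, Add(40, y)) = Add(-3640, Mul(-91, y)))
Function('R')(d) = Pow(d, 2)
Pow(Add(Function('R')(Function('g')(2)), Function('T')(99)), -1) = Pow(Add(Pow(8, 2), Add(-3640, Mul(-91, 99))), -1) = Pow(Add(64, Add(-3640, -9009)), -1) = Pow(Add(64, -12649), -1) = Pow(-12585, -1) = Rational(-1, 12585)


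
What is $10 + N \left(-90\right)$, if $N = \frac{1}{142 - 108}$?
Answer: $\frac{125}{17} \approx 7.3529$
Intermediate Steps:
$N = \frac{1}{34} \approx 0.029412$
$10 + N \left(-90\right) = 10 + \frac{1}{34} \left(-90\right) = 10 - \frac{45}{17} = \frac{125}{17}$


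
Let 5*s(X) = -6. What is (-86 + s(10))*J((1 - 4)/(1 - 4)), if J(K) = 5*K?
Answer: -436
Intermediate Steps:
s(X) = -6/5 (s(X) = (1/5)*(-6) = -6/5)
(-86 + s(10))*J((1 - 4)/(1 - 4)) = (-86 - 6/5)*(5*((1 - 4)/(1 - 4))) = -436*(-3/(-3)) = -436*(-3*(-1/3)) = -436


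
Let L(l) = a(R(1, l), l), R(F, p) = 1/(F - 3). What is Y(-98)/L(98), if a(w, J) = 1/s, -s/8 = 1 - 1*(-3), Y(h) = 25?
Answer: -800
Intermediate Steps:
R(F, p) = 1/(-3 + F)
s = -32 (s = -8*(1 - 1*(-3)) = -8*(1 + 3) = -8*4 = -32)
a(w, J) = -1/32 (a(w, J) = 1/(-32) = -1/32)
L(l) = -1/32
Y(-98)/L(98) = 25/(-1/32) = 25*(-32) = -800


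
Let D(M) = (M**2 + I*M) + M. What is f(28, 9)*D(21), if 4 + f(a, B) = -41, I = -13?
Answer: -8505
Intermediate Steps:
D(M) = M**2 - 12*M (D(M) = (M**2 - 13*M) + M = M**2 - 12*M)
f(a, B) = -45 (f(a, B) = -4 - 41 = -45)
f(28, 9)*D(21) = -945*(-12 + 21) = -945*9 = -45*189 = -8505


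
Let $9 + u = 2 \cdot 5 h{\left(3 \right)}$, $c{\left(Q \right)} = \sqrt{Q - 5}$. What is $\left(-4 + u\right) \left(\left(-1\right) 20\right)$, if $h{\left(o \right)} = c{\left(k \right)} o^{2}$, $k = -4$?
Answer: $260 - 5400 i \approx 260.0 - 5400.0 i$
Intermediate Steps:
$c{\left(Q \right)} = \sqrt{-5 + Q}$
$h{\left(o \right)} = 3 i o^{2}$ ($h{\left(o \right)} = \sqrt{-5 - 4} o^{2} = \sqrt{-9} o^{2} = 3 i o^{2}$)
$u = -9 + 270 i$ ($u = -9 + 2 \cdot 5 \cdot 3 i 3^{2} = -9 + 10 \cdot 3 i 9 = -9 + 10 \cdot 27 i = -9 + 270 i \approx -9.0 + 270.0 i$)
$\left(-4 + u\right) \left(\left(-1\right) 20\right) = \left(-4 - \left(9 - 270 i\right)\right) \left(\left(-1\right) 20\right) = \left(-13 + 270 i\right) \left(-20\right) = 260 - 5400 i$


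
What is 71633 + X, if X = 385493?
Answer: 457126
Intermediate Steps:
71633 + X = 71633 + 385493 = 457126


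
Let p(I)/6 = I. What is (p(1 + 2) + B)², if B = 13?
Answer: 961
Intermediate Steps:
p(I) = 6*I
(p(1 + 2) + B)² = (6*(1 + 2) + 13)² = (6*3 + 13)² = (18 + 13)² = 31² = 961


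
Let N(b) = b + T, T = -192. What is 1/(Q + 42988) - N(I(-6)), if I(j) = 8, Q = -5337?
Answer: 6927785/37651 ≈ 184.00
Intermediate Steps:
N(b) = -192 + b (N(b) = b - 192 = -192 + b)
1/(Q + 42988) - N(I(-6)) = 1/(-5337 + 42988) - (-192 + 8) = 1/37651 - 1*(-184) = 1/37651 + 184 = 6927785/37651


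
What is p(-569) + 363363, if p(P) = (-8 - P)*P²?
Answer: 181993284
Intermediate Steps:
p(P) = P²*(-8 - P)
p(-569) + 363363 = (-569)²*(-8 - 1*(-569)) + 363363 = 323761*(-8 + 569) + 363363 = 323761*561 + 363363 = 181629921 + 363363 = 181993284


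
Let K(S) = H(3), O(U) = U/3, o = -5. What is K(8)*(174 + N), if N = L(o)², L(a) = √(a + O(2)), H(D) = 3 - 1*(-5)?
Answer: 4072/3 ≈ 1357.3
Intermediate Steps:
O(U) = U/3 (O(U) = U*(⅓) = U/3)
H(D) = 8 (H(D) = 3 + 5 = 8)
L(a) = √(⅔ + a) (L(a) = √(a + (⅓)*2) = √(a + ⅔) = √(⅔ + a))
K(S) = 8
N = -13/3 (N = (√(6 + 9*(-5))/3)² = (√(6 - 45)/3)² = (√(-39)/3)² = ((I*√39)/3)² = (I*√39/3)² = -13/3 ≈ -4.3333)
K(8)*(174 + N) = 8*(174 - 13/3) = 8*(509/3) = 4072/3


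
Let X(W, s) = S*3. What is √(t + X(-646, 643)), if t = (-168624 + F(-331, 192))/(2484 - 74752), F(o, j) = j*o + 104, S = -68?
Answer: 5*I*√2621630102/18067 ≈ 14.17*I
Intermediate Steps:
F(o, j) = 104 + j*o
X(W, s) = -204 (X(W, s) = -68*3 = -204)
t = 58018/18067 (t = (-168624 + (104 + 192*(-331)))/(2484 - 74752) = (-168624 + (104 - 63552))/(-72268) = (-168624 - 63448)*(-1/72268) = -232072*(-1/72268) = 58018/18067 ≈ 3.2113)
√(t + X(-646, 643)) = √(58018/18067 - 204) = √(-3627650/18067) = 5*I*√2621630102/18067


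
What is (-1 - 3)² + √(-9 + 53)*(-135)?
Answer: 16 - 270*√11 ≈ -879.49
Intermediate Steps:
(-1 - 3)² + √(-9 + 53)*(-135) = (-4)² + √44*(-135) = 16 + (2*√11)*(-135) = 16 - 270*√11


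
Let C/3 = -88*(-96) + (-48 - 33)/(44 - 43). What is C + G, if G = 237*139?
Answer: 58044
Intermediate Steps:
C = 25101 (C = 3*(-88*(-96) + (-48 - 33)/(44 - 43)) = 3*(8448 - 81/1) = 3*(8448 - 81*1) = 3*(8448 - 81) = 3*8367 = 25101)
G = 32943
C + G = 25101 + 32943 = 58044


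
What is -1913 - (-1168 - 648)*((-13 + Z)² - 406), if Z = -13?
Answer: 488407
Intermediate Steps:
-1913 - (-1168 - 648)*((-13 + Z)² - 406) = -1913 - (-1168 - 648)*((-13 - 13)² - 406) = -1913 - (-1816)*((-26)² - 406) = -1913 - (-1816)*(676 - 406) = -1913 - (-1816)*270 = -1913 - 1*(-490320) = -1913 + 490320 = 488407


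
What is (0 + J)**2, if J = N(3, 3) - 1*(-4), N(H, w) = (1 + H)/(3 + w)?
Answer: 196/9 ≈ 21.778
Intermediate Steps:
N(H, w) = (1 + H)/(3 + w)
J = 14/3 (J = (1 + 3)/(3 + 3) - 1*(-4) = 4/6 + 4 = (1/6)*4 + 4 = 2/3 + 4 = 14/3 ≈ 4.6667)
(0 + J)**2 = (0 + 14/3)**2 = (14/3)**2 = 196/9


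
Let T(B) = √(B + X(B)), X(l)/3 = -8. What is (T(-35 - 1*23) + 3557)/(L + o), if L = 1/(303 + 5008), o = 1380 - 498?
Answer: 18891227/4684303 + 5311*I*√82/4684303 ≈ 4.0329 + 0.010267*I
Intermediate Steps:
X(l) = -24 (X(l) = 3*(-8) = -24)
o = 882
T(B) = √(-24 + B) (T(B) = √(B - 24) = √(-24 + B))
L = 1/5311 ≈ 0.00018829
(T(-35 - 1*23) + 3557)/(L + o) = (√(-24 + (-35 - 1*23)) + 3557)/(1/5311 + 882) = (√(-24 + (-35 - 23)) + 3557)/(4684303/5311) = (√(-24 - 58) + 3557)*(5311/4684303) = (√(-82) + 3557)*(5311/4684303) = (I*√82 + 3557)*(5311/4684303) = (3557 + I*√82)*(5311/4684303) = 18891227/4684303 + 5311*I*√82/4684303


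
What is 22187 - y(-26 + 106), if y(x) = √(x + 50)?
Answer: 22187 - √130 ≈ 22176.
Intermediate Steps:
y(x) = √(50 + x)
22187 - y(-26 + 106) = 22187 - √(50 + (-26 + 106)) = 22187 - √(50 + 80) = 22187 - √130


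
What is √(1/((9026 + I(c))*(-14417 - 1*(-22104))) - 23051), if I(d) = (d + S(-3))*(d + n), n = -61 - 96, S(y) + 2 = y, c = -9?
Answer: I*√7018676848743075202/17449490 ≈ 151.83*I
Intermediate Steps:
S(y) = -2 + y
n = -157
I(d) = (-157 + d)*(-5 + d) (I(d) = (d + (-2 - 3))*(d - 157) = (d - 5)*(-157 + d) = (-5 + d)*(-157 + d) = (-157 + d)*(-5 + d))
√(1/((9026 + I(c))*(-14417 - 1*(-22104))) - 23051) = √(1/((9026 + (785 + (-9)² - 162*(-9)))*(-14417 - 1*(-22104))) - 23051) = √(1/((9026 + (785 + 81 + 1458))*(-14417 + 22104)) - 23051) = √(1/((9026 + 2324)*7687) - 23051) = √((1/7687)/11350 - 23051) = √((1/11350)*(1/7687) - 23051) = √(1/87247450 - 23051) = √(-2011140969949/87247450) = I*√7018676848743075202/17449490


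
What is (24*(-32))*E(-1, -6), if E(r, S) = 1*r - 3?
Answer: 3072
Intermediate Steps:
E(r, S) = -3 + r (E(r, S) = r - 3 = -3 + r)
(24*(-32))*E(-1, -6) = (24*(-32))*(-3 - 1) = -768*(-4) = 3072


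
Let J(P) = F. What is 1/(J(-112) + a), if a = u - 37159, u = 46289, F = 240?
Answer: 1/9370 ≈ 0.00010672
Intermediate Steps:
J(P) = 240
a = 9130 (a = 46289 - 37159 = 9130)
1/(J(-112) + a) = 1/(240 + 9130) = 1/9370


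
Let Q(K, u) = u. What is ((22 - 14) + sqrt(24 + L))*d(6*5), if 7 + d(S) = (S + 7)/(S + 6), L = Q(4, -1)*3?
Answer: -430/9 - 215*sqrt(21)/36 ≈ -75.146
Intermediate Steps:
L = -3 (L = -1*3 = -3)
d(S) = -7 + (7 + S)/(6 + S) (d(S) = -7 + (S + 7)/(S + 6) = -7 + (7 + S)/(6 + S))
((22 - 14) + sqrt(24 + L))*d(6*5) = ((22 - 14) + sqrt(24 - 3))*((-35 - 36*5)/(6 + 6*5)) = (8 + sqrt(21))*((-35 - 6*30)/(6 + 30)) = (8 + sqrt(21))*((-35 - 180)/36) = (8 + sqrt(21))*((1/36)*(-215)) = (8 + sqrt(21))*(-215/36) = -430/9 - 215*sqrt(21)/36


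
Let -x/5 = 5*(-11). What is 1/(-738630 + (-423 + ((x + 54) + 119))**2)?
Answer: -1/738005 ≈ -1.3550e-6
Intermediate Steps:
x = 275 (x = -25*(-11) = -5*(-55) = 275)
1/(-738630 + (-423 + ((x + 54) + 119))**2) = 1/(-738630 + (-423 + ((275 + 54) + 119))**2) = 1/(-738630 + (-423 + (329 + 119))**2) = 1/(-738630 + (-423 + 448)**2) = 1/(-738630 + 25**2) = 1/(-738630 + 625) = 1/(-738005) = -1/738005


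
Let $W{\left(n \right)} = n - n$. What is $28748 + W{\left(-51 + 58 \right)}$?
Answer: $28748$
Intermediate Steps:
$W{\left(n \right)} = 0$
$28748 + W{\left(-51 + 58 \right)} = 28748 + 0 = 28748$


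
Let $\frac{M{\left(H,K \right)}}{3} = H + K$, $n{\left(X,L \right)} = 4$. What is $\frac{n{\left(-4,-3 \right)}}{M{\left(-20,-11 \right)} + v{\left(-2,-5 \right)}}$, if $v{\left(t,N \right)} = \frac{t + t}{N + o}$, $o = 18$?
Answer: $- \frac{52}{1213} \approx -0.042869$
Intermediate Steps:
$M{\left(H,K \right)} = 3 H + 3 K$ ($M{\left(H,K \right)} = 3 \left(H + K\right) = 3 H + 3 K$)
$v{\left(t,N \right)} = \frac{2 t}{18 + N}$ ($v{\left(t,N \right)} = \frac{t + t}{N + 18} = \frac{2 t}{18 + N}$)
$\frac{n{\left(-4,-3 \right)}}{M{\left(-20,-11 \right)} + v{\left(-2,-5 \right)}} = \frac{4}{\left(3 \left(-20\right) + 3 \left(-11\right)\right) + 2 \left(-2\right) \frac{1}{18 - 5}} = \frac{4}{\left(-60 - 33\right) + 2 \left(-2\right) \frac{1}{13}} = \frac{4}{-93 + 2 \left(-2\right) \frac{1}{13}} = \frac{4}{-93 - \frac{4}{13}} = \frac{4}{- \frac{1213}{13}} = 4 \left(- \frac{13}{1213}\right) = - \frac{52}{1213}$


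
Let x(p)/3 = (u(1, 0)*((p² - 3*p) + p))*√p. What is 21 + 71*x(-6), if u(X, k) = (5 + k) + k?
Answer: 21 + 51120*I*√6 ≈ 21.0 + 1.2522e+5*I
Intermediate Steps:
u(X, k) = 5 + 2*k
x(p) = 3*√p*(-10*p + 5*p²) (x(p) = 3*(((5 + 2*0)*((p² - 3*p) + p))*√p) = 3*(((5 + 0)*(p² - 2*p))*√p) = 3*((5*(p² - 2*p))*√p) = 3*((-10*p + 5*p²)*√p) = 3*(√p*(-10*p + 5*p²)) = 3*√p*(-10*p + 5*p²))
21 + 71*x(-6) = 21 + 71*(15*(-6)^(3/2)*(-2 - 6)) = 21 + 71*(15*(-6*I*√6)*(-8)) = 21 + 71*(720*I*√6) = 21 + 51120*I*√6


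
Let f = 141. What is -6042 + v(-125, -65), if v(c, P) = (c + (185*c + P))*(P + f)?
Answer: -1777982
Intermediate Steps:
v(c, P) = (141 + P)*(P + 186*c) (v(c, P) = (c + (185*c + P))*(P + 141) = (c + (P + 185*c))*(141 + P) = (P + 186*c)*(141 + P) = (141 + P)*(P + 186*c))
-6042 + v(-125, -65) = -6042 + ((-65)² + 141*(-65) + 26226*(-125) + 186*(-65)*(-125)) = -6042 + (4225 - 9165 - 3278250 + 1511250) = -6042 - 1771940 = -1777982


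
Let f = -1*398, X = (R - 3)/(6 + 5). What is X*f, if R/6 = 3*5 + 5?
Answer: -46566/11 ≈ -4233.3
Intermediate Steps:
R = 120 (R = 6*(3*5 + 5) = 6*(15 + 5) = 6*20 = 120)
X = 117/11 (X = (120 - 3)/(6 + 5) = 117/11 ≈ 10.636)
f = -398
X*f = (117/11)*(-398) = -46566/11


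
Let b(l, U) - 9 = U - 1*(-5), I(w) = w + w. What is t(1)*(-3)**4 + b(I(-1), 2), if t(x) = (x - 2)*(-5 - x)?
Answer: 502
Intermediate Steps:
I(w) = 2*w
b(l, U) = 14 + U (b(l, U) = 9 + (U - 1*(-5)) = 9 + (U + 5) = 9 + (5 + U) = 14 + U)
t(x) = (-5 - x)*(-2 + x) (t(x) = (-2 + x)*(-5 - x) = (-5 - x)*(-2 + x))
t(1)*(-3)**4 + b(I(-1), 2) = (10 - 1*1**2 - 3*1)*(-3)**4 + (14 + 2) = (10 - 1*1 - 3)*81 + 16 = (10 - 1 - 3)*81 + 16 = 6*81 + 16 = 486 + 16 = 502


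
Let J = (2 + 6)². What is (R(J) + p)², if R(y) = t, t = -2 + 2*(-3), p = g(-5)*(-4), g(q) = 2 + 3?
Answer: 784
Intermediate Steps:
g(q) = 5
J = 64 (J = 8² = 64)
p = -20 (p = 5*(-4) = -20)
t = -8 (t = -2 - 6 = -8)
R(y) = -8
(R(J) + p)² = (-8 - 20)² = (-28)² = 784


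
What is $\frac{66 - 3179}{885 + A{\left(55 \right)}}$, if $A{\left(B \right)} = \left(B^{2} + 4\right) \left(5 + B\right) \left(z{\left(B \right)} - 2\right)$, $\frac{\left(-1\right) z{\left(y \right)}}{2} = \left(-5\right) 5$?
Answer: $- \frac{3113}{8724405} \approx -0.00035682$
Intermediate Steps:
$z{\left(y \right)} = 50$ ($z{\left(y \right)} = - 2 \left(\left(-5\right) 5\right) = \left(-2\right) \left(-25\right) = 50$)
$A{\left(B \right)} = 48 \left(4 + B^{2}\right) \left(5 + B\right)$ ($A{\left(B \right)} = \left(B^{2} + 4\right) \left(5 + B\right) \left(50 - 2\right) = \left(4 + B^{2}\right) \left(5 + B\right) 48 = 48 \left(4 + B^{2}\right) \left(5 + B\right)$)
$\frac{66 - 3179}{885 + A{\left(55 \right)}} = \frac{66 - 3179}{885 + \left(960 + 48 \cdot 55^{3} + 192 \cdot 55 + 240 \cdot 55^{2}\right)} = - \frac{3113}{885 + \left(960 + 48 \cdot 166375 + 10560 + 240 \cdot 3025\right)} = - \frac{3113}{885 + \left(960 + 7986000 + 10560 + 726000\right)} = - \frac{3113}{885 + 8723520} = - \frac{3113}{8724405}$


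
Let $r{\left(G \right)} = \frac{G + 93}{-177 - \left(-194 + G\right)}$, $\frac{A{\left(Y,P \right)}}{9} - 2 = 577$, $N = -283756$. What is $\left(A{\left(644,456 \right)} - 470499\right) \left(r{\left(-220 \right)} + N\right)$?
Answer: $\frac{10430252373704}{79} \approx 1.3203 \cdot 10^{11}$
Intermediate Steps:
$A{\left(Y,P \right)} = 5211$ ($A{\left(Y,P \right)} = 18 + 9 \cdot 577 = 18 + 5193 = 5211$)
$r{\left(G \right)} = \frac{93 + G}{17 - G}$
$\left(A{\left(644,456 \right)} - 470499\right) \left(r{\left(-220 \right)} + N\right) = \left(5211 - 470499\right) \left(\frac{-93 - -220}{-17 - 220} - 283756\right) = - 465288 \left(\frac{-93 + 220}{-237} - 283756\right) = - 465288 \left(\left(- \frac{1}{237}\right) 127 - 283756\right) = - 465288 \left(- \frac{127}{237} - 283756\right) = \left(-465288\right) \left(- \frac{67250299}{237}\right) = \frac{10430252373704}{79}$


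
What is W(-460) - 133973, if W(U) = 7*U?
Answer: -137193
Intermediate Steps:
W(-460) - 133973 = 7*(-460) - 133973 = -3220 - 133973 = -137193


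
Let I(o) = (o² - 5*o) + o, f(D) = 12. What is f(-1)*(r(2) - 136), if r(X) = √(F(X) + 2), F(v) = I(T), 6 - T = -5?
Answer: -1632 + 12*√79 ≈ -1525.3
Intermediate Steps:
T = 11 (T = 6 - 1*(-5) = 6 + 5 = 11)
I(o) = o² - 4*o
F(v) = 77 (F(v) = 11*(-4 + 11) = 11*7 = 77)
r(X) = √79 (r(X) = √(77 + 2) = √79)
f(-1)*(r(2) - 136) = 12*(√79 - 136) = 12*(-136 + √79) = -1632 + 12*√79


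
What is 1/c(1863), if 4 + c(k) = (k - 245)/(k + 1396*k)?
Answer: -2602611/10408826 ≈ -0.25004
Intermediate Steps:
c(k) = -4 + (-245 + k)/(1397*k) (c(k) = -4 + (k - 245)/(k + 1396*k) = -4 + (-245 + k)/((1397*k)) = -4 + (-245 + k)*(1/(1397*k)) = -4 + (-245 + k)/(1397*k))
1/c(1863) = 1/((1/1397)*(-245 - 5587*1863)/1863) = 1/((1/1397)*(1/1863)*(-245 - 10408581)) = 1/((1/1397)*(1/1863)*(-10408826)) = 1/(-10408826/2602611) = -2602611/10408826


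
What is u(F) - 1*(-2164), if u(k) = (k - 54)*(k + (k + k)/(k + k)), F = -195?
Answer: 50470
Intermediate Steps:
u(k) = (1 + k)*(-54 + k) (u(k) = (-54 + k)*(k + (2*k)/((2*k))) = (-54 + k)*(k + (2*k)*(1/(2*k))) = (-54 + k)*(k + 1) = (-54 + k)*(1 + k) = (1 + k)*(-54 + k))
u(F) - 1*(-2164) = (-54 + (-195)**2 - 53*(-195)) - 1*(-2164) = (-54 + 38025 + 10335) + 2164 = 48306 + 2164 = 50470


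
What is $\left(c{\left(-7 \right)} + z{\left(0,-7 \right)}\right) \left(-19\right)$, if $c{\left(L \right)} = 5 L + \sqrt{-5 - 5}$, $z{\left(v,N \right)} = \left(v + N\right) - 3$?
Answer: $855 - 19 i \sqrt{10} \approx 855.0 - 60.083 i$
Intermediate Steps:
$z{\left(v,N \right)} = -3 + N + v$ ($z{\left(v,N \right)} = \left(N + v\right) - 3 = -3 + N + v$)
$c{\left(L \right)} = 5 L + i \sqrt{10}$ ($c{\left(L \right)} = 5 L + \sqrt{-10} = 5 L + i \sqrt{10}$)
$\left(c{\left(-7 \right)} + z{\left(0,-7 \right)}\right) \left(-19\right) = \left(\left(5 \left(-7\right) + i \sqrt{10}\right) - 10\right) \left(-19\right) = \left(\left(-35 + i \sqrt{10}\right) - 10\right) \left(-19\right) = \left(-45 + i \sqrt{10}\right) \left(-19\right) = 855 - 19 i \sqrt{10}$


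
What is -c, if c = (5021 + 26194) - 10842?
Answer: -20373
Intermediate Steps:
c = 20373 (c = 31215 - 10842 = 20373)
-c = -1*20373 = -20373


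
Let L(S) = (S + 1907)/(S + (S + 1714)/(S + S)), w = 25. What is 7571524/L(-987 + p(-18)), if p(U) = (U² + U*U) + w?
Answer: -375911023552/250101 ≈ -1.5030e+6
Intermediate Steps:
p(U) = 25 + 2*U² (p(U) = (U² + U*U) + 25 = (U² + U²) + 25 = 2*U² + 25 = 25 + 2*U²)
L(S) = (1907 + S)/(S + (1714 + S)/(2*S)) (L(S) = (1907 + S)/(S + (1714 + S)/((2*S))) = (1907 + S)/(S + (1714 + S)*(1/(2*S))) = (1907 + S)/(S + (1714 + S)/(2*S)))
7571524/L(-987 + p(-18)) = 7571524/((2*(-987 + (25 + 2*(-18)²))*(1907 + (-987 + (25 + 2*(-18)²)))/(1714 + (-987 + (25 + 2*(-18)²)) + 2*(-987 + (25 + 2*(-18)²))²))) = 7571524/((2*(-987 + (25 + 2*324))*(1907 + (-987 + (25 + 2*324)))/(1714 + (-987 + (25 + 2*324)) + 2*(-987 + (25 + 2*324))²))) = 7571524/((2*(-987 + (25 + 648))*(1907 + (-987 + (25 + 648)))/(1714 + (-987 + (25 + 648)) + 2*(-987 + (25 + 648))²))) = 7571524/((2*(-987 + 673)*(1907 + (-987 + 673))/(1714 + (-987 + 673) + 2*(-987 + 673)²))) = 7571524/((2*(-314)*(1907 - 314)/(1714 - 314 + 2*(-314)²))) = 7571524/((2*(-314)*1593/(1714 - 314 + 2*98596))) = 7571524/((2*(-314)*1593/(1714 - 314 + 197192))) = 7571524/((2*(-314)*1593/198592)) = 7571524/((2*(-314)*(1/198592)*1593)) = 7571524/(-250101/49648) = 7571524*(-49648/250101) = -375911023552/250101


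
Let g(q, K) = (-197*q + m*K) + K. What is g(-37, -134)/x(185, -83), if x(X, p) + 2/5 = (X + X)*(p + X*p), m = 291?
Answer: 159195/28560302 ≈ 0.0055740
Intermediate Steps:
x(X, p) = -⅖ + 2*X*(p + X*p) (x(X, p) = -⅖ + (X + X)*(p + X*p) = -⅖ + (2*X)*(p + X*p) = -⅖ + 2*X*(p + X*p))
g(q, K) = -197*q + 292*K (g(q, K) = (-197*q + 291*K) + K = -197*q + 292*K)
g(-37, -134)/x(185, -83) = (-197*(-37) + 292*(-134))/(-⅖ + 2*185*(-83) + 2*(-83)*185²) = (7289 - 39128)/(-⅖ - 30710 + 2*(-83)*34225) = -31839/(-⅖ - 30710 - 5681350) = -31839/(-28560302/5) = -31839*(-5/28560302) = 159195/28560302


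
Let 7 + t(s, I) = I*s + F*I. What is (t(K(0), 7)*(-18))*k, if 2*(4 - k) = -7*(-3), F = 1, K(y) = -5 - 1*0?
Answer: -4095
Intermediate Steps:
K(y) = -5 (K(y) = -5 + 0 = -5)
t(s, I) = -7 + I + I*s (t(s, I) = -7 + (I*s + 1*I) = -7 + (I*s + I) = -7 + (I + I*s) = -7 + I + I*s)
k = -13/2 (k = 4 - (-7)*(-3)/2 = 4 - ½*21 = 4 - 21/2 = -13/2 ≈ -6.5000)
(t(K(0), 7)*(-18))*k = ((-7 + 7 + 7*(-5))*(-18))*(-13/2) = ((-7 + 7 - 35)*(-18))*(-13/2) = -35*(-18)*(-13/2) = 630*(-13/2) = -4095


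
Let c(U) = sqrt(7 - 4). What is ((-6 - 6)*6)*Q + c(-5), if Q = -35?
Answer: 2520 + sqrt(3) ≈ 2521.7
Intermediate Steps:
c(U) = sqrt(3)
((-6 - 6)*6)*Q + c(-5) = ((-6 - 6)*6)*(-35) + sqrt(3) = -12*6*(-35) + sqrt(3) = -72*(-35) + sqrt(3) = 2520 + sqrt(3)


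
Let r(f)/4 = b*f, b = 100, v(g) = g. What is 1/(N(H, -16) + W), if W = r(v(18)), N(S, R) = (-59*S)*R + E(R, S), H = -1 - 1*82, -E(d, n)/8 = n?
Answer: -1/70488 ≈ -1.4187e-5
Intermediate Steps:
E(d, n) = -8*n
H = -83 (H = -1 - 82 = -83)
N(S, R) = -8*S - 59*R*S (N(S, R) = (-59*S)*R - 8*S = -59*R*S - 8*S = -8*S - 59*R*S)
r(f) = 400*f (r(f) = 4*(100*f) = 400*f)
W = 7200 (W = 400*18 = 7200)
1/(N(H, -16) + W) = 1/(-83*(-8 - 59*(-16)) + 7200) = 1/(-83*(-8 + 944) + 7200) = 1/(-83*936 + 7200) = 1/(-77688 + 7200) = 1/(-70488) = -1/70488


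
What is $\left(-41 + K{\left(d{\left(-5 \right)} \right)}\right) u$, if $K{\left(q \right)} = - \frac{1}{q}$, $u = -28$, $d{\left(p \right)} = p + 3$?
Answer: $1134$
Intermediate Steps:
$d{\left(p \right)} = 3 + p$
$\left(-41 + K{\left(d{\left(-5 \right)} \right)}\right) u = \left(-41 - \frac{1}{3 - 5}\right) \left(-28\right) = \left(-41 - \frac{1}{-2}\right) \left(-28\right) = \left(-41 - - \frac{1}{2}\right) \left(-28\right) = \left(-41 + \frac{1}{2}\right) \left(-28\right) = \left(- \frac{81}{2}\right) \left(-28\right) = 1134$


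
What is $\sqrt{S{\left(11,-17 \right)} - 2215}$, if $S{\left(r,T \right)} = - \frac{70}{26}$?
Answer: $\frac{31 i \sqrt{390}}{13} \approx 47.092 i$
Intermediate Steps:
$S{\left(r,T \right)} = - \frac{35}{13}$ ($S{\left(r,T \right)} = \left(-70\right) \frac{1}{26} = - \frac{35}{13}$)
$\sqrt{S{\left(11,-17 \right)} - 2215} = \sqrt{- \frac{35}{13} - 2215} = \sqrt{- \frac{28830}{13}} = \frac{31 i \sqrt{390}}{13}$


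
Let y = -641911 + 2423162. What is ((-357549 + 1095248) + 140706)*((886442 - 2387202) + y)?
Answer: 246384696855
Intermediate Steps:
y = 1781251
((-357549 + 1095248) + 140706)*((886442 - 2387202) + y) = ((-357549 + 1095248) + 140706)*((886442 - 2387202) + 1781251) = (737699 + 140706)*(-1500760 + 1781251) = 878405*280491 = 246384696855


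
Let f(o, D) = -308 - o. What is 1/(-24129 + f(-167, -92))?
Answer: -1/24270 ≈ -4.1203e-5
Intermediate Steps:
1/(-24129 + f(-167, -92)) = 1/(-24129 + (-308 - 1*(-167))) = 1/(-24129 + (-308 + 167)) = 1/(-24129 - 141) = 1/(-24270) = -1/24270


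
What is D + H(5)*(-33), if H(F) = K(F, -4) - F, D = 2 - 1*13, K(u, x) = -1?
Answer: 187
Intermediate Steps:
D = -11 (D = 2 - 13 = -11)
H(F) = -1 - F
D + H(5)*(-33) = -11 + (-1 - 1*5)*(-33) = -11 + (-1 - 5)*(-33) = -11 - 6*(-33) = -11 + 198 = 187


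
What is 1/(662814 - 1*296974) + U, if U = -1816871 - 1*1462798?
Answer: -1199834106959/365840 ≈ -3.2797e+6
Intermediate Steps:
U = -3279669 (U = -1816871 - 1462798 = -3279669)
1/(662814 - 1*296974) + U = 1/(662814 - 1*296974) - 3279669 = 1/(662814 - 296974) - 3279669 = 1/365840 - 3279669 = -1199834106959/365840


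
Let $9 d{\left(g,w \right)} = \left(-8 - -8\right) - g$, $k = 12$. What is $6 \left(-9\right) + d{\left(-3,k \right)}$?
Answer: $- \frac{161}{3} \approx -53.667$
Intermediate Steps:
$d{\left(g,w \right)} = - \frac{g}{9}$ ($d{\left(g,w \right)} = \frac{\left(-8 - -8\right) - g}{9} = \frac{\left(-8 + 8\right) - g}{9} = \frac{0 - g}{9} = \frac{\left(-1\right) g}{9} = - \frac{g}{9}$)
$6 \left(-9\right) + d{\left(-3,k \right)} = 6 \left(-9\right) - - \frac{1}{3} = -54 + \frac{1}{3} = - \frac{161}{3}$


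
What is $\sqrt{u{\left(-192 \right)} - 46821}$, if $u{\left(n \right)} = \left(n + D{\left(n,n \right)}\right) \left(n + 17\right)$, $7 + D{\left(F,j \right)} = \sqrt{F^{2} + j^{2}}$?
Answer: $2 \sqrt{-2999 - 8400 \sqrt{2}} \approx 243.95 i$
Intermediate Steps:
$D{\left(F,j \right)} = -7 + \sqrt{F^{2} + j^{2}}$
$u{\left(n \right)} = \left(17 + n\right) \left(-7 + n + \sqrt{2} \sqrt{n^{2}}\right)$ ($u{\left(n \right)} = \left(n + \left(-7 + \sqrt{n^{2} + n^{2}}\right)\right) \left(n + 17\right) = \left(n + \left(-7 + \sqrt{2 n^{2}}\right)\right) \left(17 + n\right) = \left(n + \left(-7 + \sqrt{2} \sqrt{n^{2}}\right)\right) \left(17 + n\right) = \left(-7 + n + \sqrt{2} \sqrt{n^{2}}\right) \left(17 + n\right) = \left(17 + n\right) \left(-7 + n + \sqrt{2} \sqrt{n^{2}}\right)$)
$\sqrt{u{\left(-192 \right)} - 46821} = \sqrt{\left(-119 + \left(-192\right)^{2} + 10 \left(-192\right) + 17 \sqrt{2} \sqrt{\left(-192\right)^{2}} - 192 \sqrt{2} \sqrt{\left(-192\right)^{2}}\right) - 46821} = \sqrt{\left(-119 + 36864 - 1920 + 17 \sqrt{2} \sqrt{36864} - 192 \sqrt{2} \sqrt{36864}\right) - 46821} = \sqrt{\left(-119 + 36864 - 1920 + 17 \sqrt{2} \cdot 192 - 192 \sqrt{2} \cdot 192\right) - 46821} = \sqrt{\left(-119 + 36864 - 1920 + 3264 \sqrt{2} - 36864 \sqrt{2}\right) - 46821} = \sqrt{\left(34825 - 33600 \sqrt{2}\right) - 46821} = \sqrt{-11996 - 33600 \sqrt{2}}$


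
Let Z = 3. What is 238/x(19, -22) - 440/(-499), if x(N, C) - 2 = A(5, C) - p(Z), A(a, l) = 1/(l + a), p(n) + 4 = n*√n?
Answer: 102484737/598301 + 103173*√3/1199 ≈ 320.33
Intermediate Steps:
p(n) = -4 + n^(3/2) (p(n) = -4 + n*√n = -4 + n^(3/2))
A(a, l) = 1/(a + l)
x(N, C) = 6 + 1/(5 + C) - 3*√3 (x(N, C) = 2 + (1/(5 + C) - (-4 + 3^(3/2))) = 2 + (1/(5 + C) - (-4 + 3*√3)) = 2 + (1/(5 + C) + (4 - 3*√3)) = 2 + (4 + 1/(5 + C) - 3*√3) = 6 + 1/(5 + C) - 3*√3)
238/x(19, -22) - 440/(-499) = 238/(((1 + 3*(2 - √3)*(5 - 22))/(5 - 22))) - 440/(-499) = 238/(((1 + 3*(2 - √3)*(-17))/(-17))) - 440*(-1/499) = 238/((-(1 + (-102 + 51*√3))/17)) + 440/499 = 238/((-(-101 + 51*√3)/17)) + 440/499 = 238/(101/17 - 3*√3) + 440/499 = 440/499 + 238/(101/17 - 3*√3)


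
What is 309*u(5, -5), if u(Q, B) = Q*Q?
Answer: 7725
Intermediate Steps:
u(Q, B) = Q²
309*u(5, -5) = 309*5² = 309*25 = 7725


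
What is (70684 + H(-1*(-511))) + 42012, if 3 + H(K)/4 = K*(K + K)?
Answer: 2201652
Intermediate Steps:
H(K) = -12 + 8*K² (H(K) = -12 + 4*(K*(K + K)) = -12 + 4*(K*(2*K)) = -12 + 4*(2*K²) = -12 + 8*K²)
(70684 + H(-1*(-511))) + 42012 = (70684 + (-12 + 8*(-1*(-511))²)) + 42012 = (70684 + (-12 + 8*511²)) + 42012 = (70684 + (-12 + 8*261121)) + 42012 = (70684 + (-12 + 2088968)) + 42012 = (70684 + 2088956) + 42012 = 2159640 + 42012 = 2201652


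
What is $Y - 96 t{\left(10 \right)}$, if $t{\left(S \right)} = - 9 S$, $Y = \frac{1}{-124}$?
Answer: $\frac{1071359}{124} \approx 8640.0$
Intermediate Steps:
$Y = - \frac{1}{124} \approx -0.0080645$
$Y - 96 t{\left(10 \right)} = - \frac{1}{124} - 96 \left(\left(-9\right) 10\right) = - \frac{1}{124} - -8640 = - \frac{1}{124} + 8640 = \frac{1071359}{124}$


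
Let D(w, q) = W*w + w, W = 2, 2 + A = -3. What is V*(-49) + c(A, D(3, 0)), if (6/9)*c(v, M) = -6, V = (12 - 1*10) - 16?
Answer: 677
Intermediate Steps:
A = -5 (A = -2 - 3 = -5)
V = -14 (V = (12 - 10) - 16 = 2 - 16 = -14)
D(w, q) = 3*w (D(w, q) = 2*w + w = 3*w)
c(v, M) = -9 (c(v, M) = (3/2)*(-6) = -9)
V*(-49) + c(A, D(3, 0)) = -14*(-49) - 9 = 686 - 9 = 677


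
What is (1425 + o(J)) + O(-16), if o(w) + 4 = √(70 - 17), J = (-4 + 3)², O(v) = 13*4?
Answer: 1473 + √53 ≈ 1480.3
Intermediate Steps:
O(v) = 52
J = 1 (J = (-1)² = 1)
o(w) = -4 + √53 (o(w) = -4 + √(70 - 17) = -4 + √53)
(1425 + o(J)) + O(-16) = (1425 + (-4 + √53)) + 52 = (1421 + √53) + 52 = 1473 + √53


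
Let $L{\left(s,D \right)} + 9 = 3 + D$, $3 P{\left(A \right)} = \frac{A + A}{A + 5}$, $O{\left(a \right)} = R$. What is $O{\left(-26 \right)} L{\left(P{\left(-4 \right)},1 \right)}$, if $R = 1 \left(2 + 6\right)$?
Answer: $-40$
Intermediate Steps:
$R = 8$ ($R = 1 \cdot 8 = 8$)
$O{\left(a \right)} = 8$
$P{\left(A \right)} = \frac{2 A}{3 \left(5 + A\right)}$ ($P{\left(A \right)} = \frac{\left(A + A\right) \frac{1}{A + 5}}{3} = \frac{2 A \frac{1}{5 + A}}{3} = \frac{2 A}{3 \left(5 + A\right)}$)
$L{\left(s,D \right)} = -6 + D$ ($L{\left(s,D \right)} = -9 + \left(3 + D\right) = -6 + D$)
$O{\left(-26 \right)} L{\left(P{\left(-4 \right)},1 \right)} = 8 \left(-6 + 1\right) = 8 \left(-5\right) = -40$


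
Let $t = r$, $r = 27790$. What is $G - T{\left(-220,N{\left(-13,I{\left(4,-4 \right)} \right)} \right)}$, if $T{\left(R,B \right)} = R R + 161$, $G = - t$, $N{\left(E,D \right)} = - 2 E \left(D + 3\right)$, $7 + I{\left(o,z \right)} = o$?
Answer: $-76351$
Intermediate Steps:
$I{\left(o,z \right)} = -7 + o$
$t = 27790$
$N{\left(E,D \right)} = - 2 E \left(3 + D\right)$
$G = -27790$ ($G = \left(-1\right) 27790 = -27790$)
$T{\left(R,B \right)} = 161 + R^{2}$ ($T{\left(R,B \right)} = R^{2} + 161 = 161 + R^{2}$)
$G - T{\left(-220,N{\left(-13,I{\left(4,-4 \right)} \right)} \right)} = -27790 - \left(161 + \left(-220\right)^{2}\right) = -27790 - \left(161 + 48400\right) = -27790 - 48561 = -76351$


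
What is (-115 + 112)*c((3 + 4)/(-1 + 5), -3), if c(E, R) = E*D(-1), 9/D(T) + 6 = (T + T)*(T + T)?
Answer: 189/8 ≈ 23.625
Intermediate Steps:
D(T) = 9/(-6 + 4*T**2) (D(T) = 9/(-6 + (T + T)*(T + T)) = 9/(-6 + (2*T)*(2*T)) = 9/(-6 + 4*T**2))
c(E, R) = -9*E/2 (c(E, R) = E*(9/(2*(-3 + 2*(-1)**2))) = E*(9/(2*(-3 + 2*1))) = E*(9/(2*(-3 + 2))) = E*((9/2)/(-1)) = E*((9/2)*(-1)) = E*(-9/2) = -9*E/2)
(-115 + 112)*c((3 + 4)/(-1 + 5), -3) = (-115 + 112)*(-9*(3 + 4)/(2*(-1 + 5))) = -(-27)*7/4/2 = -(-27)*7*(1/4)/2 = -(-27)*7/(2*4) = -3*(-63/8) = 189/8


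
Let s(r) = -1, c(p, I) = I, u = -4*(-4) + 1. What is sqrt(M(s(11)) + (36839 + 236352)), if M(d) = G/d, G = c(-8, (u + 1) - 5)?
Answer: sqrt(273178) ≈ 522.66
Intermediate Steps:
u = 17 (u = 16 + 1 = 17)
G = 13 (G = (17 + 1) - 5 = 18 - 5 = 13)
M(d) = 13/d
sqrt(M(s(11)) + (36839 + 236352)) = sqrt(13/(-1) + (36839 + 236352)) = sqrt(13*(-1) + 273191) = sqrt(-13 + 273191) = sqrt(273178)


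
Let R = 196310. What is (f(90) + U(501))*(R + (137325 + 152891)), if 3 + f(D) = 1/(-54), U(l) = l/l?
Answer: -26515667/27 ≈ -9.8206e+5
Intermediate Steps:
U(l) = 1
f(D) = -163/54 (f(D) = -3 + 1/(-54) = -3 - 1/54 = -163/54)
(f(90) + U(501))*(R + (137325 + 152891)) = (-163/54 + 1)*(196310 + (137325 + 152891)) = -109*(196310 + 290216)/54 = -109/54*486526 = -26515667/27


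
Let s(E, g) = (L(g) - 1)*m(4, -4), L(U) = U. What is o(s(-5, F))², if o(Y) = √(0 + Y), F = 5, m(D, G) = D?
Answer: 16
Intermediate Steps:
s(E, g) = -4 + 4*g (s(E, g) = (g - 1)*4 = (-1 + g)*4 = -4 + 4*g)
o(Y) = √Y
o(s(-5, F))² = (√(-4 + 4*5))² = (√(-4 + 20))² = (√16)² = 4² = 16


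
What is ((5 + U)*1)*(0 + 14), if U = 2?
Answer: 98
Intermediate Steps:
((5 + U)*1)*(0 + 14) = ((5 + 2)*1)*(0 + 14) = (7*1)*14 = 7*14 = 98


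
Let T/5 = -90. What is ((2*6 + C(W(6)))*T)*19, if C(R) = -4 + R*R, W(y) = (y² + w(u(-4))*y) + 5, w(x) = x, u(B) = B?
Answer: -2539350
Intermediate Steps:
T = -450 (T = 5*(-90) = -450)
W(y) = 5 + y² - 4*y (W(y) = (y² - 4*y) + 5 = 5 + y² - 4*y)
C(R) = -4 + R²
((2*6 + C(W(6)))*T)*19 = ((2*6 + (-4 + (5 + 6² - 4*6)²))*(-450))*19 = ((12 + (-4 + (5 + 36 - 24)²))*(-450))*19 = ((12 + (-4 + 17²))*(-450))*19 = ((12 + (-4 + 289))*(-450))*19 = ((12 + 285)*(-450))*19 = (297*(-450))*19 = -133650*19 = -2539350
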